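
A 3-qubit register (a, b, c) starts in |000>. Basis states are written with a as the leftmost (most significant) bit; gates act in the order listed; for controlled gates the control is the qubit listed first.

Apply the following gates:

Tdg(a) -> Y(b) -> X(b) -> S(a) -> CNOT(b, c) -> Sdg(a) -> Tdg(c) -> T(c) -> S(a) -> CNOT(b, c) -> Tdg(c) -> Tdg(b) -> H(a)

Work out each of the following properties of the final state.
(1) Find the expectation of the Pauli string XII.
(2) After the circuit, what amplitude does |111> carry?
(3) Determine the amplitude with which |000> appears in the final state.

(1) In the final state, XII has expectation 1. Key observation: the block from step 5 through step 10 cancels to the identity and can be dropped.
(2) |111> carries amplitude 0 in the final state.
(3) The amplitude on |000> is sqrt(2)*I/2.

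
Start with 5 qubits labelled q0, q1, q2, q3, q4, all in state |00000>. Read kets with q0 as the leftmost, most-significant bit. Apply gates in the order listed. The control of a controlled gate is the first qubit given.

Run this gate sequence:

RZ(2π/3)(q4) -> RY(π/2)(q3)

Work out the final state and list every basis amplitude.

The final amplitudes are -sqrt(2)*exp(2*I*pi/3)/2 on |00000>, -sqrt(2)*exp(2*I*pi/3)/2 on |00010>, and 0 on every other basis state.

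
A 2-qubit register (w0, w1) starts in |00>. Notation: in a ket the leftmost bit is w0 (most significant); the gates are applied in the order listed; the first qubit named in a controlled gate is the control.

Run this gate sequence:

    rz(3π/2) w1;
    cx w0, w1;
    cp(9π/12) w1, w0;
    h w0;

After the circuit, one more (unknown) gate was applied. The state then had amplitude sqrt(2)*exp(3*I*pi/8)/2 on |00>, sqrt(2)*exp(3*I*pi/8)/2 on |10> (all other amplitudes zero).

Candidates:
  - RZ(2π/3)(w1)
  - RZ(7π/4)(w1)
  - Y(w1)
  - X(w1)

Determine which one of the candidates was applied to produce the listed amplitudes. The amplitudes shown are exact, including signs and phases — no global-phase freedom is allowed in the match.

The applied gate was RZ(7π/4)(w1).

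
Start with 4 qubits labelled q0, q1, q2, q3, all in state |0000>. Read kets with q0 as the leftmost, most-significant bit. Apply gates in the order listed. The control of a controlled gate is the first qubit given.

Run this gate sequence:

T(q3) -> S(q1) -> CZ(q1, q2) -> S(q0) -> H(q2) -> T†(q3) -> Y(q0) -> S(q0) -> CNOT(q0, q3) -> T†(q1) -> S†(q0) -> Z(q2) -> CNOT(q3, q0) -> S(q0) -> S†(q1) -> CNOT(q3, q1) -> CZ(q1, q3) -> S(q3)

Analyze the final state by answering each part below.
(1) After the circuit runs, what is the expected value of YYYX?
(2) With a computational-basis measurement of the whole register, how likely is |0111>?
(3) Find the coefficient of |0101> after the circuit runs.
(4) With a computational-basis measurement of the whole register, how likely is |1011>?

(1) The expectation value of YYYX is 0.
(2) A full measurement returns |0111> with probability 1/2.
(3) |0101> carries amplitude sqrt(2)/2 in the final state.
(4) A full measurement returns |1011> with probability 0.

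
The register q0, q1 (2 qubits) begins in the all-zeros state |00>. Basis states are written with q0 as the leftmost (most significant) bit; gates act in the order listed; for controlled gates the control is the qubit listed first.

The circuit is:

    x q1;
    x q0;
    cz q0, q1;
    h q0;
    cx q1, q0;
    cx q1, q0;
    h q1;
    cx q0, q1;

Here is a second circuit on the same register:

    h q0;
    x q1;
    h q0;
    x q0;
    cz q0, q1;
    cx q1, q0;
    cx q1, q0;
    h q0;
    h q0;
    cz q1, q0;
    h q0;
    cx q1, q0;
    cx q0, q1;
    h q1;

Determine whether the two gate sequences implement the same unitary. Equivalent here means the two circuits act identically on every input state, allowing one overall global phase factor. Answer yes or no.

No, they are not equivalent — no single phase factor reconciles the two unitaries.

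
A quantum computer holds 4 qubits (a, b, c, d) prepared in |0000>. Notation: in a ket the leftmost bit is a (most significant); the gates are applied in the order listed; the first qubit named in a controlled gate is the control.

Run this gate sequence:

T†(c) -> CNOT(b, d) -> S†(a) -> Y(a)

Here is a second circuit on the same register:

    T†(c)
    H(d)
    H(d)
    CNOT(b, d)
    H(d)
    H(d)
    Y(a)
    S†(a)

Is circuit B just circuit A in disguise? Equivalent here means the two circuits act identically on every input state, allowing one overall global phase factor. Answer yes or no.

No: there is an input state on which the two circuits produce genuinely different outputs (not merely differing by a phase).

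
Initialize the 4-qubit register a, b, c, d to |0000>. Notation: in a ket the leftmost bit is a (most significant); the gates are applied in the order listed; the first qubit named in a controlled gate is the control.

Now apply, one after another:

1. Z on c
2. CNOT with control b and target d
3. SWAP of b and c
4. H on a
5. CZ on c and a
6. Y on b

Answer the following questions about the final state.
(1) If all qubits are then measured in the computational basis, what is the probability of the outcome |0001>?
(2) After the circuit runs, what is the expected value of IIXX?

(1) Outcome |0001> occurs with probability 0.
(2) The observable IIXX averages to 0.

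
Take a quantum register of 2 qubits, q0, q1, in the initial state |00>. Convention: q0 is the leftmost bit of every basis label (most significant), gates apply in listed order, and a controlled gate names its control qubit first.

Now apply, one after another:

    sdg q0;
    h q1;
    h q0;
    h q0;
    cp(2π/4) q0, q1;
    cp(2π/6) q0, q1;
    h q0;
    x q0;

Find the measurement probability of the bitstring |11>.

Outcome |11> occurs with probability 1/4. Key observation: steps 3-4 multiply out to the identity, so the circuit reduces to the remaining gates.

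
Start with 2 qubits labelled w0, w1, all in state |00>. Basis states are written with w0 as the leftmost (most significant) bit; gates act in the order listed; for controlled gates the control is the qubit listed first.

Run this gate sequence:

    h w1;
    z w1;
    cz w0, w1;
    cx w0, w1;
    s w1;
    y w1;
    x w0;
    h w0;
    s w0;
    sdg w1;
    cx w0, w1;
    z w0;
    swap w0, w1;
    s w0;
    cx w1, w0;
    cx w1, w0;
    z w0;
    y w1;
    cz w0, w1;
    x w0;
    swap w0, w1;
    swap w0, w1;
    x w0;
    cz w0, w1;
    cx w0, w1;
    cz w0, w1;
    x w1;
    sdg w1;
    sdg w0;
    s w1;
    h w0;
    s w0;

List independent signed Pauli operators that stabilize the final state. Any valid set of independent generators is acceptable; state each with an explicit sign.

The stabilizer group can be generated by -XI, +IY, among other valid generating sets.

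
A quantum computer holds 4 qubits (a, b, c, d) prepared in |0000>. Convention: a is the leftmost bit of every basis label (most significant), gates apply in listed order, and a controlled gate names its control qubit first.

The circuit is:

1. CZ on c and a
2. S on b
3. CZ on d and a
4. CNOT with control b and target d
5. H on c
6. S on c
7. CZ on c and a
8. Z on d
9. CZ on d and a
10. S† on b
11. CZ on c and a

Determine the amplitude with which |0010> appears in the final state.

The amplitude on |0010> is sqrt(2)*I/2.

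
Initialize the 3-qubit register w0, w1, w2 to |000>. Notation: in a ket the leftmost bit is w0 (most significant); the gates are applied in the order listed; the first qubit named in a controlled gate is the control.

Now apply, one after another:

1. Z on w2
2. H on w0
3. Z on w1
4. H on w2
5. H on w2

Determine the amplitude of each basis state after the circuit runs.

After the circuit, the state carries amplitude sqrt(2)/2 on |000>, sqrt(2)/2 on |100>, and 0 on every other basis state.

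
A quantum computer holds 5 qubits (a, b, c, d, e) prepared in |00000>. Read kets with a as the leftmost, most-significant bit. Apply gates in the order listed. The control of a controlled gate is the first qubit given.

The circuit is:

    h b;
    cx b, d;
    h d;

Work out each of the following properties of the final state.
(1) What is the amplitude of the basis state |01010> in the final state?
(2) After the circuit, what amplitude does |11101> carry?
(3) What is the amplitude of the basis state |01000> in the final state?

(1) |01010> carries amplitude -1/2 in the final state.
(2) The final state's coefficient on |11101> equals 0.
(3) The amplitude on |01000> is 1/2.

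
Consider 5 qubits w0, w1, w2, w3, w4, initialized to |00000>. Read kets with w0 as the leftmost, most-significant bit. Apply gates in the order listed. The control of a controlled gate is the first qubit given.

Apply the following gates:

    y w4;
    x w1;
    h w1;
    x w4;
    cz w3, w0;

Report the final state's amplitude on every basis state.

The resulting statevector has amplitude sqrt(2)*I/2 on |00000>, -sqrt(2)*I/2 on |01000>, and 0 on every other basis state.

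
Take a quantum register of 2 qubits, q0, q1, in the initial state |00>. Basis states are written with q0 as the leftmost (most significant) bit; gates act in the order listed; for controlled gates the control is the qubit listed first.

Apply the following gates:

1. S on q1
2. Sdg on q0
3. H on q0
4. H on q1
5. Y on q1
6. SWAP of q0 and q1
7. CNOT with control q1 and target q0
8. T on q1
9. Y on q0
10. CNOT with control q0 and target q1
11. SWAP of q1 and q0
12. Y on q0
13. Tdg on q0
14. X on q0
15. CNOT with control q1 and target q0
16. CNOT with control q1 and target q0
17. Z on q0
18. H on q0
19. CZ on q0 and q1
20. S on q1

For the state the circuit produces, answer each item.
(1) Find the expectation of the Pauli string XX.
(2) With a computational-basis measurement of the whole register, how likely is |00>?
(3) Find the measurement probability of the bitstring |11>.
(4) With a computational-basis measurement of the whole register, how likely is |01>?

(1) The expectation value of XX is -sqrt(2)/2.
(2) Outcome |00> occurs with probability 1/4.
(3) The probability of measuring |11> is 1/2.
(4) The probability of measuring |01> is 0.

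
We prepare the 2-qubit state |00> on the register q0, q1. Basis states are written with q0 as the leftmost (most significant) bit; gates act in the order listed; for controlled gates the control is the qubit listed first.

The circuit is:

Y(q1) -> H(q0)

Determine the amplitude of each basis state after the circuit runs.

The final amplitudes are 0 on |00>, sqrt(2)*I/2 on |01>, 0 on |10>, sqrt(2)*I/2 on |11>.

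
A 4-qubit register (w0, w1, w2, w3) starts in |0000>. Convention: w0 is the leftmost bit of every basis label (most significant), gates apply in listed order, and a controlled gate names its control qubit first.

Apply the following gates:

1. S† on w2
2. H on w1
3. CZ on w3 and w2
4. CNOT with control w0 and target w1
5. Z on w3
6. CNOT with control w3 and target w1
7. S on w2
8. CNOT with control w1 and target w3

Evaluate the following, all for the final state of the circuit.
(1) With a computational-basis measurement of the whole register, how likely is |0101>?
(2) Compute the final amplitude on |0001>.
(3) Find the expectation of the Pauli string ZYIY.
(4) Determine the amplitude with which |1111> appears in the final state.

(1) A full measurement returns |0101> with probability 1/2.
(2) The amplitude on |0001> is 0.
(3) In the final state, ZYIY has expectation -1.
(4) The final state's coefficient on |1111> equals 0.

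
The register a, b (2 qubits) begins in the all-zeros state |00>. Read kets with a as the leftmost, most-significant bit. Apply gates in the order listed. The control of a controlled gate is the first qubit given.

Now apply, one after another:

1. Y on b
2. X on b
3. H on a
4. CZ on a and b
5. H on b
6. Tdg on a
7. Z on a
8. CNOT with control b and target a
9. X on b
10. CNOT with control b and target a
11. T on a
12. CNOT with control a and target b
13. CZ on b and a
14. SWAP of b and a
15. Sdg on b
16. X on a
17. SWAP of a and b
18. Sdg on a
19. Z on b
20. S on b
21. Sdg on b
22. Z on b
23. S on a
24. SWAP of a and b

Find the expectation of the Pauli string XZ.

The observable XZ averages to 1.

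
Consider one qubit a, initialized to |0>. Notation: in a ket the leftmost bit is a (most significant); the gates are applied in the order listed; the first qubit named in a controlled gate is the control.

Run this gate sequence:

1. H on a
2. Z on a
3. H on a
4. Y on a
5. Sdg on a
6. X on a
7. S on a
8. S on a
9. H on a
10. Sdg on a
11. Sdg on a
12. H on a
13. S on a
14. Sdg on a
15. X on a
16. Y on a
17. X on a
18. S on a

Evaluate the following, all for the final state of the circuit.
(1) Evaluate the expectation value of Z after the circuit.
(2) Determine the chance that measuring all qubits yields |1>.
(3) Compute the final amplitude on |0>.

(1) The expectation value of Z is -1.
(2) A full measurement returns |1> with probability 1.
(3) |0> carries amplitude 0 in the final state.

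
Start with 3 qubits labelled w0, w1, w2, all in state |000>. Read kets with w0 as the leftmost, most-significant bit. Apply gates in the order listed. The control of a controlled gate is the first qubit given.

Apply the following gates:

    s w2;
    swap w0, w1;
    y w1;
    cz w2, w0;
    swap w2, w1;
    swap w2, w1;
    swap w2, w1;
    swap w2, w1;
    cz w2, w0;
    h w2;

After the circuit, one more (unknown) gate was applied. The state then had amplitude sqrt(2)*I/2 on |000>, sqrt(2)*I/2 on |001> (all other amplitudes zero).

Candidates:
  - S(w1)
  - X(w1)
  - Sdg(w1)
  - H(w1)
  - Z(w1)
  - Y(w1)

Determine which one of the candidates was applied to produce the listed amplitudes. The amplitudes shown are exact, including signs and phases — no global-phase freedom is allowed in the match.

It was X(w1) that produced the state shown.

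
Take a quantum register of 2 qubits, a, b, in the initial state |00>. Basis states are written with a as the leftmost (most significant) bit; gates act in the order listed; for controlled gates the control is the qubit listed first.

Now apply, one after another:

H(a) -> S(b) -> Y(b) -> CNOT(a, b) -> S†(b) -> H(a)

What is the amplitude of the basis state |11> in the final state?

The amplitude on |11> is 1/2.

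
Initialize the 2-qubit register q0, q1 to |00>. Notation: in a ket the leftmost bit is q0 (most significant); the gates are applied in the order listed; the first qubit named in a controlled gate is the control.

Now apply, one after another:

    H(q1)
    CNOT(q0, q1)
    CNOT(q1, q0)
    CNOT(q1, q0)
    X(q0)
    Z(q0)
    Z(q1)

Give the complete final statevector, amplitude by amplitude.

The final amplitudes are 0 on |00>, 0 on |01>, -sqrt(2)/2 on |10>, sqrt(2)/2 on |11>.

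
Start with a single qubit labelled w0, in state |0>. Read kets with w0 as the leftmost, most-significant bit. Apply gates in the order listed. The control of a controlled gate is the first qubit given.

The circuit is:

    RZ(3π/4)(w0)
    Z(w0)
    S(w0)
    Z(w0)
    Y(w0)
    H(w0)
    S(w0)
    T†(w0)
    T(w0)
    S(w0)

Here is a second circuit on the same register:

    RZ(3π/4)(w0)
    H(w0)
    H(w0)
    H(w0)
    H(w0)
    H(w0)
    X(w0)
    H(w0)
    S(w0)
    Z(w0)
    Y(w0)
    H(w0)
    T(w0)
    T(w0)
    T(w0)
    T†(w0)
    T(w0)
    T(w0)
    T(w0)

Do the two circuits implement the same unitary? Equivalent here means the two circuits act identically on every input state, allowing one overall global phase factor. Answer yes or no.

No: there is an input state on which the two circuits produce genuinely different outputs (not merely differing by a phase).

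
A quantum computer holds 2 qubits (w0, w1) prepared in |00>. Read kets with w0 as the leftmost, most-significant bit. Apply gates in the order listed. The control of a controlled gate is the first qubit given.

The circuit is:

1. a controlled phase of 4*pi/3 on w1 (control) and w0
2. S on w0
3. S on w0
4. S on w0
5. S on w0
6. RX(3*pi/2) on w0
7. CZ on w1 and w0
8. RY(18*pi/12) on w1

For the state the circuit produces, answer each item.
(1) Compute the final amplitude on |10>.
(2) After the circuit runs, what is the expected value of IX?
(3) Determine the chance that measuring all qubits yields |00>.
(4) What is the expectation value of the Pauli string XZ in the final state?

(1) The final state's coefficient on |10> equals I/2.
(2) In the final state, IX has expectation -1.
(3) The probability of measuring |00> is 1/4.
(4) The observable XZ averages to 0.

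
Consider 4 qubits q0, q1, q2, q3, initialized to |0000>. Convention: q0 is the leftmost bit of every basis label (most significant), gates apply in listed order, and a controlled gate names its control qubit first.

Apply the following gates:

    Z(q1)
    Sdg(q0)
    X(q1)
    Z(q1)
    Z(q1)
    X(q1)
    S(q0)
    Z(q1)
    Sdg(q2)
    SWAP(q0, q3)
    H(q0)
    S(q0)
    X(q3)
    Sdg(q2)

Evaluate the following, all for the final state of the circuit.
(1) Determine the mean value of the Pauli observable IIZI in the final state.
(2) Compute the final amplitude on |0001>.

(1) In the final state, IIZI has expectation 1. Key observation: the block from step 1 through step 8 cancels to the identity and can be dropped.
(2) The final state's coefficient on |0001> equals sqrt(2)/2.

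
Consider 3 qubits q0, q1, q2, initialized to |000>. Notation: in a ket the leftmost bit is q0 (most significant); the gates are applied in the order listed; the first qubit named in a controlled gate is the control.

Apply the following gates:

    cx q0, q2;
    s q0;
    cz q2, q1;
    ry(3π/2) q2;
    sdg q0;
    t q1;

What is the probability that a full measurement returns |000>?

A full measurement returns |000> with probability 1/2.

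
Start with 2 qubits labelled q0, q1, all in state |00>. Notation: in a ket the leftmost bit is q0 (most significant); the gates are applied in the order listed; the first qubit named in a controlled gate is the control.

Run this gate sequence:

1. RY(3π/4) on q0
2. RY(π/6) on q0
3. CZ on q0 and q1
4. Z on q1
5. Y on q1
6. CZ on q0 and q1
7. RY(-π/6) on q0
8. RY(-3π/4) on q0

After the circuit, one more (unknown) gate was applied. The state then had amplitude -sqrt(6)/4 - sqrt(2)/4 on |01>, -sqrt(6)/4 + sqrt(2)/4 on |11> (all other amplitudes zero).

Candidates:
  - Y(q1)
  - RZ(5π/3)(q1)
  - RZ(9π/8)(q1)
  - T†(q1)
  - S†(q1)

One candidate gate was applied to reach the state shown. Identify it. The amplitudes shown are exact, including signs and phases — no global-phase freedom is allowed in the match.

The applied gate was S†(q1).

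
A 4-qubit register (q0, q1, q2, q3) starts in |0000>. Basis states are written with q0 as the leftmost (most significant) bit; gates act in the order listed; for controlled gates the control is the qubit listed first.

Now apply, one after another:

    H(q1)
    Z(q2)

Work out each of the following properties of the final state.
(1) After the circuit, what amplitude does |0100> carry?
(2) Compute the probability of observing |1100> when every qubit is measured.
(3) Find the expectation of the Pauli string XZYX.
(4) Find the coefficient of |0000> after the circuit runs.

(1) |0100> carries amplitude sqrt(2)/2 in the final state.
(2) A full measurement returns |1100> with probability 0.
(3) The observable XZYX averages to 0.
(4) |0000> carries amplitude sqrt(2)/2 in the final state.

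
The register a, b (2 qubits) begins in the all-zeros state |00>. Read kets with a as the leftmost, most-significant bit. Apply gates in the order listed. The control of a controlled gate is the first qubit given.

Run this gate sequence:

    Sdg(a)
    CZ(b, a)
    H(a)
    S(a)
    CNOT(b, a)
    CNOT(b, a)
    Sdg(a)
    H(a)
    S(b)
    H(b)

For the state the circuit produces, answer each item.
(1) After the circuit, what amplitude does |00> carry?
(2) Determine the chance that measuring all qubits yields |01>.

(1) The final state's coefficient on |00> equals sqrt(2)/2. Key observation: steps 3-8 multiply out to the identity, so the circuit reduces to the remaining gates.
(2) The probability of measuring |01> is 1/2.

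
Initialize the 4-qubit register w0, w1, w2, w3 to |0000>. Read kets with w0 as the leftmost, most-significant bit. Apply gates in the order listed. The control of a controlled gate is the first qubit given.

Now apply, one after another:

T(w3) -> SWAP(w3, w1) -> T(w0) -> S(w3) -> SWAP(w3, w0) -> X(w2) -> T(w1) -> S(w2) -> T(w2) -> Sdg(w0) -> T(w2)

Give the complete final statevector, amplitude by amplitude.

The final amplitudes are -1 on |0010>, and 0 on every other basis state.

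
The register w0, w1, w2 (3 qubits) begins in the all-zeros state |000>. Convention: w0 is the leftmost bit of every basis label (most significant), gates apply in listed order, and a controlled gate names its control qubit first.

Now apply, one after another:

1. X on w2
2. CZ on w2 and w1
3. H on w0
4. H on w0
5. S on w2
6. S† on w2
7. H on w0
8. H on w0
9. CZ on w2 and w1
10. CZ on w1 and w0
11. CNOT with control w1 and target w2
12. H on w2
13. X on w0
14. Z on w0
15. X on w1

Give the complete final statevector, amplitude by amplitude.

The final amplitudes are -sqrt(2)/2 on |110>, sqrt(2)/2 on |111>, and 0 on every other basis state. Key observation: the block from step 2 through step 9 cancels to the identity and can be dropped.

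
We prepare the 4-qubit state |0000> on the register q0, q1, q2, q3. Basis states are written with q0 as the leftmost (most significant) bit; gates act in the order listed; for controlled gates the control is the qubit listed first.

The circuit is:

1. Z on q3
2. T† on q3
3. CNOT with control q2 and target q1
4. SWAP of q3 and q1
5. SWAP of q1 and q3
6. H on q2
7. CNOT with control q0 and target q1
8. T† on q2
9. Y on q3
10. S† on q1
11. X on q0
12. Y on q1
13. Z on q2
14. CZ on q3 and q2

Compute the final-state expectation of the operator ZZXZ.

The expectation value of ZZXZ is -sqrt(2)/2.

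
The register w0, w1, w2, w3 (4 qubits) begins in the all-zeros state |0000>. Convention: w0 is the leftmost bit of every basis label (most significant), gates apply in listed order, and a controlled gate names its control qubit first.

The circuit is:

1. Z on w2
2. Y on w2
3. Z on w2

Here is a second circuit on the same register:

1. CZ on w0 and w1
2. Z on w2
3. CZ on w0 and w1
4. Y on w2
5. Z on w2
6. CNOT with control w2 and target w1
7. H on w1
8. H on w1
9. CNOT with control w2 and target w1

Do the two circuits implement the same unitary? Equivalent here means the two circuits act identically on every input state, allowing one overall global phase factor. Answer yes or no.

Yes: on every input state the two circuits agree up to one overall phase factor.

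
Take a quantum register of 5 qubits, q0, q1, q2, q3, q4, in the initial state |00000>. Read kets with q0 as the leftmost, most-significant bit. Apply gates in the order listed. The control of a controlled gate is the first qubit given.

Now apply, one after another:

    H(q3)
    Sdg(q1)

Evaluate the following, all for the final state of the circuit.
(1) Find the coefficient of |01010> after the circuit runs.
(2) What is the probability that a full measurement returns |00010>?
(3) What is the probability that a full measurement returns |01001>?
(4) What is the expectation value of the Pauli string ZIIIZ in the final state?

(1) The final state's coefficient on |01010> equals 0.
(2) Outcome |00010> occurs with probability 1/2.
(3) Outcome |01001> occurs with probability 0.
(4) In the final state, ZIIIZ has expectation 1.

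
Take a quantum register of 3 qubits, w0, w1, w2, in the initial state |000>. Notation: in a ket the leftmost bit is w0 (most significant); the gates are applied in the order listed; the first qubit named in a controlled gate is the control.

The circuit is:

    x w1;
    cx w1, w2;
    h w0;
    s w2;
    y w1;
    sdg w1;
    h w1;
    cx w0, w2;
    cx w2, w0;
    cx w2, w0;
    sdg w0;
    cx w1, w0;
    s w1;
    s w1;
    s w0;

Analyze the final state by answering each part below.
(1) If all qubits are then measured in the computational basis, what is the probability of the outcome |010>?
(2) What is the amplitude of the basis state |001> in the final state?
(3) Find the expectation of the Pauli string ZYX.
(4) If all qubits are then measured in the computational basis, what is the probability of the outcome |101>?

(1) Outcome |010> occurs with probability 1/4.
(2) The final state's coefficient on |001> equals 1/2.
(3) The observable ZYX averages to 1.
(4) A full measurement returns |101> with probability 0.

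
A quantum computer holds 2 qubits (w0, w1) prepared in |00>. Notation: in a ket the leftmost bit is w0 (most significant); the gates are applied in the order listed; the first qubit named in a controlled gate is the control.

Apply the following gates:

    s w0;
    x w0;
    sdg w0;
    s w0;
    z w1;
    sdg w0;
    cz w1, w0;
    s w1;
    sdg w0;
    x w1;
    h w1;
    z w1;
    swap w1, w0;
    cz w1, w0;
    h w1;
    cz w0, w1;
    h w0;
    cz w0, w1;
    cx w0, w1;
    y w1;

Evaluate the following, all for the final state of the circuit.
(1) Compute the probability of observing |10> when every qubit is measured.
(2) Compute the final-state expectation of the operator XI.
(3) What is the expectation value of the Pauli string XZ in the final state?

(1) Outcome |10> occurs with probability 1/2.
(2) The observable XI averages to -1.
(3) The expectation value of XZ is -1.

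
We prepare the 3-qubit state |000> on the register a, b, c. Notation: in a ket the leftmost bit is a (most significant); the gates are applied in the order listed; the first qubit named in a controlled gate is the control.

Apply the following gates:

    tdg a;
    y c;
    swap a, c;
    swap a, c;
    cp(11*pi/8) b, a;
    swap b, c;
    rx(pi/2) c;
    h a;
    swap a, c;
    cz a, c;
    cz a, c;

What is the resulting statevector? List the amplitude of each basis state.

The final amplitudes are 0 on |000>, 0 on |001>, I/2 on |010>, I/2 on |011>, 0 on |100>, 0 on |101>, 1/2 on |110>, 1/2 on |111>.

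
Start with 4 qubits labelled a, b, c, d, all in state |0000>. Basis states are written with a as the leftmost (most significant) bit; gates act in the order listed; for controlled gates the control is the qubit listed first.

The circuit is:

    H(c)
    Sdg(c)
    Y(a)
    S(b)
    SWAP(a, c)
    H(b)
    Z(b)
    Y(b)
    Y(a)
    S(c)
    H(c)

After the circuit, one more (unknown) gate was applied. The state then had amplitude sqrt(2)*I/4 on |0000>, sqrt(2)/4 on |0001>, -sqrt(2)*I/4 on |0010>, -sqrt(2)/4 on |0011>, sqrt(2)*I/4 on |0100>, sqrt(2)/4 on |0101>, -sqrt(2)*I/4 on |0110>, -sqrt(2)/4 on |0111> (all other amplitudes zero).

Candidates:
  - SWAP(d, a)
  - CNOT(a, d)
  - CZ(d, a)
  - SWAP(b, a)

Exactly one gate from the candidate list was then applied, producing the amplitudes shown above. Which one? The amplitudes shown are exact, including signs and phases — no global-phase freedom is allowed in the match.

The unique candidate consistent with the amplitudes is SWAP(d, a).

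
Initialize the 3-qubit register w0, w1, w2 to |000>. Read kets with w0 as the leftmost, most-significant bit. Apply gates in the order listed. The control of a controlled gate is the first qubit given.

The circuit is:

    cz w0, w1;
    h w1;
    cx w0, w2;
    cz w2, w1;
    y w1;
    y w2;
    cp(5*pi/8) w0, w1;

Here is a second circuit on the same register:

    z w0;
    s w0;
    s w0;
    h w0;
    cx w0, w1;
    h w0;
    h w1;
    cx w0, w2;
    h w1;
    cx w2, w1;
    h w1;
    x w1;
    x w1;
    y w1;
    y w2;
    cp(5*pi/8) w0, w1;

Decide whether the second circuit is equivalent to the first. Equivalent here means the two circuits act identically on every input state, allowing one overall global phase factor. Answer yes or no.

No, they are not equivalent — no single phase factor reconciles the two unitaries.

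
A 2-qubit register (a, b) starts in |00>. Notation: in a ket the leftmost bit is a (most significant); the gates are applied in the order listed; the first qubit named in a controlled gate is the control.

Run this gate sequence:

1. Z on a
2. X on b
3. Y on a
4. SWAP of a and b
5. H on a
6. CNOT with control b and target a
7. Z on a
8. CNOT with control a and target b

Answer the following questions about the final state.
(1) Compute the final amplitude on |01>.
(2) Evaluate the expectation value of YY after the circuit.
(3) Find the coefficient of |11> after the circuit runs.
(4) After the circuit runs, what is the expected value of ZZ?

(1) |01> carries amplitude -sqrt(2)*I/2 in the final state.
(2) In the final state, YY has expectation 1.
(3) The amplitude on |11> is 0.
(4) In the final state, ZZ has expectation -1.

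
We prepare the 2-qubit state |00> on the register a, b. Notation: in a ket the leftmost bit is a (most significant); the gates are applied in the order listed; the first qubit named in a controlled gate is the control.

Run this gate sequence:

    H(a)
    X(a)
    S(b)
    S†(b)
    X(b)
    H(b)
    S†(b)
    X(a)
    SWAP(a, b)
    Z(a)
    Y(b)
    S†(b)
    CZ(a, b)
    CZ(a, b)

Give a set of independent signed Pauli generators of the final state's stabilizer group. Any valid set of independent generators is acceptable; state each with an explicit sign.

The final state is stabilized by the group generated by -YI, +IY; other independent generating sets are equally valid. Key observation: gates 3-4 undo each other exactly, leaving only the rest of the circuit to track.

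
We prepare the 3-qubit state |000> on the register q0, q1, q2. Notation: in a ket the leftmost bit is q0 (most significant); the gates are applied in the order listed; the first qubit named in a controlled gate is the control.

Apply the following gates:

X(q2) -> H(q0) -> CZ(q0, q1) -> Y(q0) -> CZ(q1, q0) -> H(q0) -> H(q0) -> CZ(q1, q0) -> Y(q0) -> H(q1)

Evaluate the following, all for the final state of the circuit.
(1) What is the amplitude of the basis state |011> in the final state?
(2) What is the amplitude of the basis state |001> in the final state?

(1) The amplitude on |011> is 1/2.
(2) The final state's coefficient on |001> equals 1/2.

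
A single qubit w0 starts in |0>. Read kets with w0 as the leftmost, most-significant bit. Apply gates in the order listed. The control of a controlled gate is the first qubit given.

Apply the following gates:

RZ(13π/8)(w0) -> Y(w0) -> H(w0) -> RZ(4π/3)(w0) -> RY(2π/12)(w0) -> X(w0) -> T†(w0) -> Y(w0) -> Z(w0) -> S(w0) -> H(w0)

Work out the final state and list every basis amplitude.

The resulting statevector has amplitude sqrt(6)*exp(-19*I*pi/48)/8 - sqrt(6)*I*exp(-7*I*pi/48)/8 - sqrt(2)*I*exp(-7*I*pi/48)/8 + sqrt(6)*I*exp(25*I*pi/48)/8 - sqrt(2)*I*exp(25*I*pi/48)/8 + sqrt(2)*exp(13*I*pi/48)/8 - sqrt(2)*exp(-19*I*pi/48)/8 + sqrt(6)*exp(13*I*pi/48)/8 on |0>, sqrt(6)*exp(-19*I*pi/48)/8 + sqrt(2)*I*exp(25*I*pi/48)/8 - sqrt(6)*I*exp(25*I*pi/48)/8 + sqrt(2)*exp(13*I*pi/48)/8 + sqrt(2)*I*exp(-7*I*pi/48)/8 - sqrt(2)*exp(-19*I*pi/48)/8 + sqrt(6)*exp(13*I*pi/48)/8 + sqrt(6)*I*exp(-7*I*pi/48)/8 on |1>.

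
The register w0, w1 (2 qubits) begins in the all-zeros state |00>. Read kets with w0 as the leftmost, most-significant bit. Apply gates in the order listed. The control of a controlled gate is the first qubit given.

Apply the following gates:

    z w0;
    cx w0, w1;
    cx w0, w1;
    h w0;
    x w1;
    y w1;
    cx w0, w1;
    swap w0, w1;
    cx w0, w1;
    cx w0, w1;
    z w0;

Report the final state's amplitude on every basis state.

The final amplitudes are -sqrt(2)*I/2 on |00>, 0 on |01>, 0 on |10>, sqrt(2)*I/2 on |11>.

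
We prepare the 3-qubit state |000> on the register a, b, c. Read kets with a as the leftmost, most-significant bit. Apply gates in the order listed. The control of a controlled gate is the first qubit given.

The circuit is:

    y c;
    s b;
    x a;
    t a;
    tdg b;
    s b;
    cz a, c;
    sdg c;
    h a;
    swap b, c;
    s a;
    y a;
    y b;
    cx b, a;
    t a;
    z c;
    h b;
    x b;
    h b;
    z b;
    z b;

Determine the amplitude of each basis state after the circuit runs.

After the circuit, the state carries amplitude -sqrt(2)*exp(3*I*pi/4)/2 on |000>, -sqrt(2)*I/2 on |100>, and 0 on every other basis state.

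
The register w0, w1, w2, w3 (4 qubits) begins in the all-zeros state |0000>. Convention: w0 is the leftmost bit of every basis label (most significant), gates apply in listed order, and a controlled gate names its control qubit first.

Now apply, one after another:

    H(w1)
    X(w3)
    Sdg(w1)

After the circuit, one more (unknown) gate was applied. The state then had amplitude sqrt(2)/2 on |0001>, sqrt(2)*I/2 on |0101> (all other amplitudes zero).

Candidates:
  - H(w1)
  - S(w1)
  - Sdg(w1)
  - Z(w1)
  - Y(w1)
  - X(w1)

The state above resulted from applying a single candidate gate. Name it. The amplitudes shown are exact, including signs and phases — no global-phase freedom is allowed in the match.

The applied gate was Z(w1).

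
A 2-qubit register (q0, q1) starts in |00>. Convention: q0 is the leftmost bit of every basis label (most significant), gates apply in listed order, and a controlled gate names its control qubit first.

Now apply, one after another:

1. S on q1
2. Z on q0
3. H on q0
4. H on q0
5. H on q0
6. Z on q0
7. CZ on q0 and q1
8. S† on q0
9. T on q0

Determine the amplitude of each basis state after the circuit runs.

After the circuit, the state carries amplitude sqrt(2)/2 on |00>, 0 on |01>, sqrt(2)*exp(3*I*pi/4)/2 on |10>, 0 on |11>. Key observation: the block from step 3 through step 4 cancels to the identity and can be dropped.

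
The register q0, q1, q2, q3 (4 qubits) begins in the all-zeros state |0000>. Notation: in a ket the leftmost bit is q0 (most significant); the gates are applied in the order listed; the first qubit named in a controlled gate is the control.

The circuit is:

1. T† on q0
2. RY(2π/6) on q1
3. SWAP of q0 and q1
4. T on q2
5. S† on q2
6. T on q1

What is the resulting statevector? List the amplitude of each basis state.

The final amplitudes are sqrt(3)/2 on |0000>, 1/2 on |1000>, and 0 on every other basis state.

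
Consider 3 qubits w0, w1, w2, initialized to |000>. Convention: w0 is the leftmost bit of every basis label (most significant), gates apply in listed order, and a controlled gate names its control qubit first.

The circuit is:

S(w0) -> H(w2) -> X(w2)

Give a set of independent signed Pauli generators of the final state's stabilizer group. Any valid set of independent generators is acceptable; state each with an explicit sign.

The stabilizer group can be generated by +IIX, +ZII, +IZI, among other valid generating sets.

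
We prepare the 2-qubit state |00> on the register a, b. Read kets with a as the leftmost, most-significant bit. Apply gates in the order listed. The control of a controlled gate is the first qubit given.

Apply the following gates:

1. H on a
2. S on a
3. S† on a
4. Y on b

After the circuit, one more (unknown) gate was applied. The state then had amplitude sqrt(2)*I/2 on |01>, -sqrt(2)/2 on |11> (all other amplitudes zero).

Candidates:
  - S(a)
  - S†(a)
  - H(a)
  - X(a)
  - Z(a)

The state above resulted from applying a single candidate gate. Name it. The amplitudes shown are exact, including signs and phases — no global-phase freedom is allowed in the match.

The unique candidate consistent with the amplitudes is S(a). Key observation: the block from step 2 through step 3 cancels to the identity and can be dropped.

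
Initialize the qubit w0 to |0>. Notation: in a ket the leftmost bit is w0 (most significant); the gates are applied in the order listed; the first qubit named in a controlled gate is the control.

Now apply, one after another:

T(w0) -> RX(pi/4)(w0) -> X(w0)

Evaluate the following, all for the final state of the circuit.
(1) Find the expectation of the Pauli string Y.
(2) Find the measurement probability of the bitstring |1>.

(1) In the final state, Y has expectation sqrt(2)/2.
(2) A full measurement returns |1> with probability sqrt(2)/4 + 1/2.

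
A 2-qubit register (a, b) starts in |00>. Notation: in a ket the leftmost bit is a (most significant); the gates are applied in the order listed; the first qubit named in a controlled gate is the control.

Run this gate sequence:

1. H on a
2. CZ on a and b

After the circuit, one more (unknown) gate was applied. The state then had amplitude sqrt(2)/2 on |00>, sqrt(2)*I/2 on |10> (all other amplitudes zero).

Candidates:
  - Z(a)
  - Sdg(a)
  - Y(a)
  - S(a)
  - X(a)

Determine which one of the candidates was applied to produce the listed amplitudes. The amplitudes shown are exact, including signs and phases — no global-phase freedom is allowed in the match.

The unique candidate consistent with the amplitudes is S(a).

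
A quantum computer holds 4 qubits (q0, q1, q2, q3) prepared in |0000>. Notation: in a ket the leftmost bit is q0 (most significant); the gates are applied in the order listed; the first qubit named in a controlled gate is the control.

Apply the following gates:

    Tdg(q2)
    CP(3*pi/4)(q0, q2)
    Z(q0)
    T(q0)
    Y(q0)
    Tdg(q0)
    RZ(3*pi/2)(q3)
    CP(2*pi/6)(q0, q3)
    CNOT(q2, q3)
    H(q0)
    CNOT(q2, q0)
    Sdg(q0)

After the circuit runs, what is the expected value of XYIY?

In the final state, XYIY has expectation 0.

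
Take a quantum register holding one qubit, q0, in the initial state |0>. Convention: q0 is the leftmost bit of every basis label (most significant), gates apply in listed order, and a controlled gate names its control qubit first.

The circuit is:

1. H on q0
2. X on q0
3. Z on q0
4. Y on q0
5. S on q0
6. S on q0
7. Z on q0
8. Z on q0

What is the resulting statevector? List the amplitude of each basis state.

The resulting statevector has amplitude sqrt(2)*I/2 on |0>, -sqrt(2)*I/2 on |1>.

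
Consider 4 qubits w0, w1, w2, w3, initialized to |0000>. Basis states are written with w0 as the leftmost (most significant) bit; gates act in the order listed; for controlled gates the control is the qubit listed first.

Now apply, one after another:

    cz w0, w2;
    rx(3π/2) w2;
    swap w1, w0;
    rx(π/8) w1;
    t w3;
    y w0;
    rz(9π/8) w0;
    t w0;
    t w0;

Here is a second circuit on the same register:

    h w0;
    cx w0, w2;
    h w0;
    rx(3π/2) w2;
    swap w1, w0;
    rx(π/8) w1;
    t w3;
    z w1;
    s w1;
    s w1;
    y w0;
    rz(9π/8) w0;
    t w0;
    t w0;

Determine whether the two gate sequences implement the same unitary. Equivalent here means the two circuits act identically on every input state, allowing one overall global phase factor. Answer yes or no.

No — the two circuits implement different unitaries, even allowing a global phase.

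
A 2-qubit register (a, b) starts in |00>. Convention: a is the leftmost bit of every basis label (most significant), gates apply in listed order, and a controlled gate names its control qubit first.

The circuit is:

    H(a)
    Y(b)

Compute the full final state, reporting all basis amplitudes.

After the circuit, the state carries amplitude 0 on |00>, sqrt(2)*I/2 on |01>, 0 on |10>, sqrt(2)*I/2 on |11>.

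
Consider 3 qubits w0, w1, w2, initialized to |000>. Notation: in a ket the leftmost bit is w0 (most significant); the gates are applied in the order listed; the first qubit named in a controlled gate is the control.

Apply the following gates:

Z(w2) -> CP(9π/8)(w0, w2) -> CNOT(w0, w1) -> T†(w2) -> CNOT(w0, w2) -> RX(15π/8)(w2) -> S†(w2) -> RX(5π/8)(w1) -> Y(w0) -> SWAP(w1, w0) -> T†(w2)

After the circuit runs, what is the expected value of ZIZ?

The observable ZIZ averages to -sqrt(2)/4.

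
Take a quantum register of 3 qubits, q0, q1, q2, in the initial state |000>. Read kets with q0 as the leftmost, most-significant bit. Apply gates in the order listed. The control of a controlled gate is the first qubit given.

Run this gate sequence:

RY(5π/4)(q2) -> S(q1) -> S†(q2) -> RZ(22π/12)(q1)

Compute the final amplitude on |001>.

The amplitude on |001> is sqrt(sqrt(2) + 2)*exp(7*I*pi/12)/2.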